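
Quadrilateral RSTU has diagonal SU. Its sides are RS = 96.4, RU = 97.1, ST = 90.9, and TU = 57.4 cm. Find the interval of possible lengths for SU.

From triangle RSU: |96.4 − 97.1| < SU < 96.4 + 97.1, i.e. 0.7 < SU < 193.5.
From triangle TSU: 33.5 < SU < 148.3.
Both must hold, so SU lies in the intersection.

33.5 < SU < 148.3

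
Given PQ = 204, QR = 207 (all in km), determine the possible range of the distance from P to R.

3 ≤ PR ≤ 411 km

By the triangle inequality, |204 − 207| ≤ PR ≤ 204 + 207.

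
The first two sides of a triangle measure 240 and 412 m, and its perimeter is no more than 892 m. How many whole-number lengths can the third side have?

68

Triangle inequality: 172 < x < 652. Perimeter ≤ 892 gives x ≤ 892 − 240 − 412 = 240.
So 172 < x ≤ 240; integers 173 through 240: 68 values.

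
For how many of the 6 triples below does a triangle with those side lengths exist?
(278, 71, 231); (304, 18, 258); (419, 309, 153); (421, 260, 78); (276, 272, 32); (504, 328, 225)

4

(71,231,278): 71+231 > 278 → valid
(18,258,304): 18+258 ≤ 304 → not valid
(153,309,419): 153+309 > 419 → valid
(78,260,421): 78+260 ≤ 421 → not valid
(32,272,276): 32+272 > 276 → valid
(225,328,504): 225+328 > 504 → valid
4 of the 6 triples form a triangle.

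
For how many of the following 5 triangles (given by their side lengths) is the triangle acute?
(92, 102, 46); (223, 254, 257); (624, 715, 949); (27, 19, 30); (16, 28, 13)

3

(92,102,46): 46²+92² = 10580 > 10404 = 102² → acute
(223,254,257): 223²+254² = 114245 > 66049 = 257² → acute
(624,715,949): 624²+715² = 900601 = 949² → right
(27,19,30): 19²+27² = 1090 > 900 = 30² → acute
(16,28,13): 13²+16² = 425 < 784 = 28² → obtuse
3 of the 5 are acute.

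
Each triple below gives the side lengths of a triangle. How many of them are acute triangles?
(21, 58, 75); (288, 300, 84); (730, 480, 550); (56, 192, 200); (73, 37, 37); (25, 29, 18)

(21,58,75): 21²+58² = 3805 < 5625 = 75² → obtuse
(288,300,84): 84²+288² = 90000 = 300² → right
(730,480,550): 480²+550² = 532900 = 730² → right
(56,192,200): 56²+192² = 40000 = 200² → right
(73,37,37): 37²+37² = 2738 < 5329 = 73² → obtuse
(25,29,18): 18²+25² = 949 > 841 = 29² → acute
1 of the 6 is acute.

1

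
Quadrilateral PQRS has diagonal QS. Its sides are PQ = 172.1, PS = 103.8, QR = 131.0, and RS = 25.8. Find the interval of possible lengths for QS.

105.2 < QS < 156.8

From triangle PQS: |172.1 − 103.8| < QS < 172.1 + 103.8, i.e. 68.3 < QS < 275.9.
From triangle RQS: 105.2 < QS < 156.8.
Both must hold, so QS lies in the intersection.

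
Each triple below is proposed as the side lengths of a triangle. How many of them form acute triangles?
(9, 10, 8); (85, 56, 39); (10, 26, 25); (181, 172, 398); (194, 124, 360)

2

(9,10,8): 8²+9² = 145 > 100 = 10² → acute
(85,56,39): 39²+56² = 4657 < 7225 = 85² → obtuse
(10,26,25): 10²+25² = 725 > 676 = 26² → acute
(181,172,398): 172+181 ≤ 398, not a triangle
(194,124,360): 124+194 ≤ 360, not a triangle
2 of the 5 are acute.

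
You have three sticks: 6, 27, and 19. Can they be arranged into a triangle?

The longest side is 27, but the other two sum to only 25.
25 < 27, so the triangle inequality fails.

No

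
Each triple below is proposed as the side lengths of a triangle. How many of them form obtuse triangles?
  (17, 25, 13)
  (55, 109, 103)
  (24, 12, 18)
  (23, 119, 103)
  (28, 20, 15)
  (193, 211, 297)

5

(17,25,13): 13²+17² = 458 < 625 = 25² → obtuse
(55,109,103): 55²+103² = 13634 > 11881 = 109² → acute
(24,12,18): 12²+18² = 468 < 576 = 24² → obtuse
(23,119,103): 23²+103² = 11138 < 14161 = 119² → obtuse
(28,20,15): 15²+20² = 625 < 784 = 28² → obtuse
(193,211,297): 193²+211² = 81770 < 88209 = 297² → obtuse
5 of the 6 are obtuse.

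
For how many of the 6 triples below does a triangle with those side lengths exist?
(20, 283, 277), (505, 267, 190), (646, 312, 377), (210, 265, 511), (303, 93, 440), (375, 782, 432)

3

(20,277,283): 20+277 > 283 → valid
(190,267,505): 190+267 ≤ 505 → not valid
(312,377,646): 312+377 > 646 → valid
(210,265,511): 210+265 ≤ 511 → not valid
(93,303,440): 93+303 ≤ 440 → not valid
(375,432,782): 375+432 > 782 → valid
3 of the 6 triples form a triangle.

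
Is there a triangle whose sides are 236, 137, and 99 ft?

No

The two shorter sides sum to 236, exactly equal to the longest side 236.
That gives only a degenerate (flat) triangle — the inequality must be strict.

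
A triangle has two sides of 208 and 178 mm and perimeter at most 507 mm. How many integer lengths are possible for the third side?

91

Triangle inequality: 30 < x < 386. Perimeter ≤ 507 gives x ≤ 507 − 208 − 178 = 121.
So 30 < x ≤ 121; integers 31 through 121: 91 values.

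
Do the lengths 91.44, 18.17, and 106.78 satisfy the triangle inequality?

The longest side is 106.78, and the other two sum to 109.61.
Since 109.61 > 106.78, the triangle inequality holds.

Yes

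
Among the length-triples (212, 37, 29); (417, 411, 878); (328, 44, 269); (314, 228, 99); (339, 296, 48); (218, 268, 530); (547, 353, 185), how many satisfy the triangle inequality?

2

(29,37,212): 29+37 ≤ 212 → not valid
(411,417,878): 411+417 ≤ 878 → not valid
(44,269,328): 44+269 ≤ 328 → not valid
(99,228,314): 99+228 > 314 → valid
(48,296,339): 48+296 > 339 → valid
(218,268,530): 218+268 ≤ 530 → not valid
(185,353,547): 185+353 ≤ 547 → not valid
2 of the 7 triples form a triangle.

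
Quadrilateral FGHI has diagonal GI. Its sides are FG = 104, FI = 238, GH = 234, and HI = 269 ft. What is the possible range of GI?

From triangle FGI: |104 − 238| < GI < 104 + 238, i.e. 134 < GI < 342.
From triangle HGI: 35 < GI < 503.
Both must hold, so GI lies in the intersection.

134 < GI < 342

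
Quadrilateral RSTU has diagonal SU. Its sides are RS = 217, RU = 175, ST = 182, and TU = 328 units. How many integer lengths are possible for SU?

245

From triangle RSU: 42 < SU < 392.
From triangle TSU: 146 < SU < 510.
Intersection: 146 < SU < 392, so integers 147 through 391: 245 values.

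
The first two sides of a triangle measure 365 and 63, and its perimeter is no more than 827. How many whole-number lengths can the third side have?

Triangle inequality: 302 < x < 428. Perimeter ≤ 827 gives x ≤ 827 − 365 − 63 = 399.
So 302 < x ≤ 399; integers 303 through 399: 97 values.

97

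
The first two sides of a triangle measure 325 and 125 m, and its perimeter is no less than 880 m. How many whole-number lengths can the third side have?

20

Triangle inequality: 200 < x < 450. Perimeter ≥ 880 gives x ≥ 880 − 325 − 125 = 430.
So 430 ≤ x < 450; integers 430 through 449: 20 values.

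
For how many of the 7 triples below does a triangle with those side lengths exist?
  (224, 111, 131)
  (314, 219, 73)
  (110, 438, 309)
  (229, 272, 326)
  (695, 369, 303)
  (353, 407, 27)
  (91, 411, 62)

2

(111,131,224): 111+131 > 224 → valid
(73,219,314): 73+219 ≤ 314 → not valid
(110,309,438): 110+309 ≤ 438 → not valid
(229,272,326): 229+272 > 326 → valid
(303,369,695): 303+369 ≤ 695 → not valid
(27,353,407): 27+353 ≤ 407 → not valid
(62,91,411): 62+91 ≤ 411 → not valid
2 of the 7 triples form a triangle.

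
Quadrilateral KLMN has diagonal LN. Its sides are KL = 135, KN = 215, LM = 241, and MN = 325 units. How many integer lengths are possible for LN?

265

From triangle KLN: 80 < LN < 350.
From triangle MLN: 84 < LN < 566.
Intersection: 84 < LN < 350, so integers 85 through 349: 265 values.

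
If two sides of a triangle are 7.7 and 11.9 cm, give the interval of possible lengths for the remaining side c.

By the triangle inequality, c must be less than 7.7 + 11.9 = 19.6 and greater than |7.7 − 11.9| = 4.2.

4.2 < c < 19.6 (cm)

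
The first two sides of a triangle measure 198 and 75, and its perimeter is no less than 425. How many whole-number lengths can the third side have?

121

Triangle inequality: 123 < x < 273. Perimeter ≥ 425 gives x ≥ 425 − 198 − 75 = 152.
So 152 ≤ x < 273; integers 152 through 272: 121 values.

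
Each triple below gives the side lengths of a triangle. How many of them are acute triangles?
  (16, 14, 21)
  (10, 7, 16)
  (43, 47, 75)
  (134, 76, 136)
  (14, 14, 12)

3

(16,14,21): 14²+16² = 452 > 441 = 21² → acute
(10,7,16): 7²+10² = 149 < 256 = 16² → obtuse
(43,47,75): 43²+47² = 4058 < 5625 = 75² → obtuse
(134,76,136): 76²+134² = 23732 > 18496 = 136² → acute
(14,14,12): 12²+14² = 340 > 196 = 14² → acute
3 of the 5 are acute.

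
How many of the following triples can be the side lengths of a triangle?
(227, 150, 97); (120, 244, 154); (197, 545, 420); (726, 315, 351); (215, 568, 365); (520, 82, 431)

(97,150,227): 97+150 > 227 → valid
(120,154,244): 120+154 > 244 → valid
(197,420,545): 197+420 > 545 → valid
(315,351,726): 315+351 ≤ 726 → not valid
(215,365,568): 215+365 > 568 → valid
(82,431,520): 82+431 ≤ 520 → not valid
4 of the 6 triples form a triangle.

4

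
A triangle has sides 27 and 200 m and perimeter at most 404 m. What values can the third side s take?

173 < s ≤ 177

Triangle inequality alone gives 173 < s < 227.
The perimeter condition gives s ≤ 404 − 27 − 200 = 177.
Intersecting the two: 173 < s ≤ 177.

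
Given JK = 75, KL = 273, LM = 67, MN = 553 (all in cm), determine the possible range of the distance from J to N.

138 ≤ JN ≤ 968 cm

The maximum is all hops collinear in one direction: 75 + 273 + 67 + 553 = 968.
The longest hop is 553; the others sum to 415. Folding the others back against it leaves at least 553 − 415 = 138.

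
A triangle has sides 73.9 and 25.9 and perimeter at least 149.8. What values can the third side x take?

Triangle inequality alone gives 48.0 < x < 99.8.
The perimeter condition gives x ≥ 149.8 − 73.9 − 25.9 = 50.0.
Intersecting the two: 50.0 ≤ x < 99.8.

50.0 ≤ x < 99.8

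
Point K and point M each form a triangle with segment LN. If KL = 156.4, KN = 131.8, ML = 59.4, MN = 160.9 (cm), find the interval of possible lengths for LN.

101.5 < LN < 220.3

From triangle KLN: |156.4 − 131.8| < LN < 156.4 + 131.8, i.e. 24.6 < LN < 288.2.
From triangle MLN: 101.5 < LN < 220.3.
Both must hold, so LN lies in the intersection.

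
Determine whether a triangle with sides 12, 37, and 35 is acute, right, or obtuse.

right

Compare the square of the longest side to the sum of squares of the other two: 12² + 35² = 1369 = 37².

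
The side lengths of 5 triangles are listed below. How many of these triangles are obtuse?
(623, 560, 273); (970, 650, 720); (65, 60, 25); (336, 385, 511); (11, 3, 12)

1

(623,560,273): 273²+560² = 388129 = 623² → right
(970,650,720): 650²+720² = 940900 = 970² → right
(65,60,25): 25²+60² = 4225 = 65² → right
(336,385,511): 336²+385² = 261121 = 511² → right
(11,3,12): 3²+11² = 130 < 144 = 12² → obtuse
1 of the 5 is obtuse.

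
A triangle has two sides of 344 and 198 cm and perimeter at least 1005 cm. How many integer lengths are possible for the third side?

79

Triangle inequality: 146 < x < 542. Perimeter ≥ 1005 gives x ≥ 1005 − 344 − 198 = 463.
So 463 ≤ x < 542; integers 463 through 541: 79 values.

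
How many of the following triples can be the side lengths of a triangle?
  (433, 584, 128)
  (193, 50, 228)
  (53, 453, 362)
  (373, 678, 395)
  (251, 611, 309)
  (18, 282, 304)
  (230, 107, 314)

3

(128,433,584): 128+433 ≤ 584 → not valid
(50,193,228): 50+193 > 228 → valid
(53,362,453): 53+362 ≤ 453 → not valid
(373,395,678): 373+395 > 678 → valid
(251,309,611): 251+309 ≤ 611 → not valid
(18,282,304): 18+282 ≤ 304 → not valid
(107,230,314): 107+230 > 314 → valid
3 of the 7 triples form a triangle.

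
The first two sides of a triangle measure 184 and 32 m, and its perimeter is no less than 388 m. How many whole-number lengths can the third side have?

44

Triangle inequality: 152 < x < 216. Perimeter ≥ 388 gives x ≥ 388 − 184 − 32 = 172.
So 172 ≤ x < 216; integers 172 through 215: 44 values.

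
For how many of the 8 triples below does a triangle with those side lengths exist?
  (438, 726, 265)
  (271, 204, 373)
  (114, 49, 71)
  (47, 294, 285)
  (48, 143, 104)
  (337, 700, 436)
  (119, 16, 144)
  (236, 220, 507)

5

(265,438,726): 265+438 ≤ 726 → not valid
(204,271,373): 204+271 > 373 → valid
(49,71,114): 49+71 > 114 → valid
(47,285,294): 47+285 > 294 → valid
(48,104,143): 48+104 > 143 → valid
(337,436,700): 337+436 > 700 → valid
(16,119,144): 16+119 ≤ 144 → not valid
(220,236,507): 220+236 ≤ 507 → not valid
5 of the 8 triples form a triangle.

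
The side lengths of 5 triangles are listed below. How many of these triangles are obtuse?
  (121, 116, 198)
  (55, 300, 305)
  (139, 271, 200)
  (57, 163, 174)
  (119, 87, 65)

(121,116,198): 116²+121² = 28097 < 39204 = 198² → obtuse
(55,300,305): 55²+300² = 93025 = 305² → right
(139,271,200): 139²+200² = 59321 < 73441 = 271² → obtuse
(57,163,174): 57²+163² = 29818 < 30276 = 174² → obtuse
(119,87,65): 65²+87² = 11794 < 14161 = 119² → obtuse
4 of the 5 are obtuse.

4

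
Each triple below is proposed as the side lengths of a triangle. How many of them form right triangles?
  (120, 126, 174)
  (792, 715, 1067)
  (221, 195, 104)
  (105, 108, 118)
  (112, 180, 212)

(120,126,174): 120²+126² = 30276 = 174² → right
(792,715,1067): 715²+792² = 1138489 = 1067² → right
(221,195,104): 104²+195² = 48841 = 221² → right
(105,108,118): 105²+108² = 22689 > 13924 = 118² → acute
(112,180,212): 112²+180² = 44944 = 212² → right
4 of the 5 are right.

4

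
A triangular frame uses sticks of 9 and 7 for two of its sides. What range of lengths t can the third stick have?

2 < t < 16

By the triangle inequality, t must be less than 9 + 7 = 16 and greater than |9 − 7| = 2.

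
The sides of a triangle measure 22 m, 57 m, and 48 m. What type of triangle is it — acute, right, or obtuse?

Compare the square of the longest side to the sum of squares of the other two: 22² + 48² = 2788 < 3249 = 57².

obtuse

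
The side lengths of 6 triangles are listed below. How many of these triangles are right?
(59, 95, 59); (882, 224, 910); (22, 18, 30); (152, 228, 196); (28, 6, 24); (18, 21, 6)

(59,95,59): 59²+59² = 6962 < 9025 = 95² → obtuse
(882,224,910): 224²+882² = 828100 = 910² → right
(22,18,30): 18²+22² = 808 < 900 = 30² → obtuse
(152,228,196): 152²+196² = 61520 > 51984 = 228² → acute
(28,6,24): 6²+24² = 612 < 784 = 28² → obtuse
(18,21,6): 6²+18² = 360 < 441 = 21² → obtuse
1 of the 6 is right.

1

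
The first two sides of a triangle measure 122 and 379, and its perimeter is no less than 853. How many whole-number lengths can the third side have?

149

Triangle inequality: 257 < x < 501. Perimeter ≥ 853 gives x ≥ 853 − 122 − 379 = 352.
So 352 ≤ x < 501; integers 352 through 500: 149 values.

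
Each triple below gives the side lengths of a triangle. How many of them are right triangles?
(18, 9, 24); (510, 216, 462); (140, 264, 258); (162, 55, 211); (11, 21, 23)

(18,9,24): 9²+18² = 405 < 576 = 24² → obtuse
(510,216,462): 216²+462² = 260100 = 510² → right
(140,264,258): 140²+258² = 86164 > 69696 = 264² → acute
(162,55,211): 55²+162² = 29269 < 44521 = 211² → obtuse
(11,21,23): 11²+21² = 562 > 529 = 23² → acute
1 of the 5 is right.

1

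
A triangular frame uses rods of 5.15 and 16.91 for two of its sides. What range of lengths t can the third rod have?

11.76 < t < 22.06

By the triangle inequality, t must be less than 5.15 + 16.91 = 22.06 and greater than |5.15 − 16.91| = 11.76.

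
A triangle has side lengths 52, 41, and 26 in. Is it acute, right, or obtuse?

Compare the square of the longest side to the sum of squares of the other two: 26² + 41² = 2357 < 2704 = 52².

obtuse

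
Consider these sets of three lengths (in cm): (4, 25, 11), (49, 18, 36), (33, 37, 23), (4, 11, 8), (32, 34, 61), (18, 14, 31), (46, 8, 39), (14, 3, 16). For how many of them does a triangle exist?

7

(4,11,25): 4+11 ≤ 25 → not valid
(18,36,49): 18+36 > 49 → valid
(23,33,37): 23+33 > 37 → valid
(4,8,11): 4+8 > 11 → valid
(32,34,61): 32+34 > 61 → valid
(14,18,31): 14+18 > 31 → valid
(8,39,46): 8+39 > 46 → valid
(3,14,16): 3+14 > 16 → valid
7 of the 8 triples form a triangle.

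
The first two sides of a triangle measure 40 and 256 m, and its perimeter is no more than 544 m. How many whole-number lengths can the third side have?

32

Triangle inequality: 216 < x < 296. Perimeter ≤ 544 gives x ≤ 544 − 40 − 256 = 248.
So 216 < x ≤ 248; integers 217 through 248: 32 values.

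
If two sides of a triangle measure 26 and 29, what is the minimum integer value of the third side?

The third side must be strictly greater than |26 − 29| = 3.
The smallest integer above 3 is 4.

4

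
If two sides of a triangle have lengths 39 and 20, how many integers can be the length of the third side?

39

The third side lies in the open interval (19, 59).
Integers from 20 to 58 inclusive: 58 − 20 + 1 = 39.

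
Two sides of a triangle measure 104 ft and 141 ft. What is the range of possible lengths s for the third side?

37 < s < 245

By the triangle inequality, s must be less than 104 + 141 = 245 and greater than |104 − 141| = 37.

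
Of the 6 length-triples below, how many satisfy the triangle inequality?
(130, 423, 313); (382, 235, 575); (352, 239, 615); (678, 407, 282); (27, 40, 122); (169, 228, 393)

(130,313,423): 130+313 > 423 → valid
(235,382,575): 235+382 > 575 → valid
(239,352,615): 239+352 ≤ 615 → not valid
(282,407,678): 282+407 > 678 → valid
(27,40,122): 27+40 ≤ 122 → not valid
(169,228,393): 169+228 > 393 → valid
4 of the 6 triples form a triangle.

4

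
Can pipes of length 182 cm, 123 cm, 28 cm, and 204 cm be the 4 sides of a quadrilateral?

A quadrilateral exists iff every side is shorter than the sum of the others — equivalently, the longest side is less than the sum of the rest.
Longest side 204 < 333 (sum of the remaining 3), so yes.

Yes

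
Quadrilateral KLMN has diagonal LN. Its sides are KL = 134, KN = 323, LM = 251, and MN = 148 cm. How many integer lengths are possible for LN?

From triangle KLN: 189 < LN < 457.
From triangle MLN: 103 < LN < 399.
Intersection: 189 < LN < 399, so integers 190 through 398: 209 values.

209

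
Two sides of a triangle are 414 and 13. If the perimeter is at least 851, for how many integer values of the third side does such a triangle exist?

Triangle inequality: 401 < x < 427. Perimeter ≥ 851 gives x ≥ 851 − 414 − 13 = 424.
So 424 ≤ x < 427; integers 424 through 426: 3 values.

3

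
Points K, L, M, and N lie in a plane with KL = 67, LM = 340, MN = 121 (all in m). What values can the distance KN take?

The maximum is all hops collinear in one direction: 67 + 340 + 121 = 528.
The longest hop is 340; the others sum to 188. Folding the others back against it leaves at least 340 − 188 = 152.

152 ≤ KN ≤ 528 m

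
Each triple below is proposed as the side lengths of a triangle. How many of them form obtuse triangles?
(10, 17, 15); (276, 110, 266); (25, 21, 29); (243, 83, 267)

(10,17,15): 10²+15² = 325 > 289 = 17² → acute
(276,110,266): 110²+266² = 82856 > 76176 = 276² → acute
(25,21,29): 21²+25² = 1066 > 841 = 29² → acute
(243,83,267): 83²+243² = 65938 < 71289 = 267² → obtuse
1 of the 4 is obtuse.

1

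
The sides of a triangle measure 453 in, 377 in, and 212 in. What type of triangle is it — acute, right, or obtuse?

obtuse

Compare the square of the longest side to the sum of squares of the other two: 212² + 377² = 187073 < 205209 = 453².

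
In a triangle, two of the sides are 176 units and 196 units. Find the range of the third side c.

By the triangle inequality, c must be less than 176 + 196 = 372 and greater than |176 − 196| = 20.

20 < c < 372 (units)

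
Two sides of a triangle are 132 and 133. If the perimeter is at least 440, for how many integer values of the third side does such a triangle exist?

Triangle inequality: 1 < x < 265. Perimeter ≥ 440 gives x ≥ 440 − 132 − 133 = 175.
So 175 ≤ x < 265; integers 175 through 264: 90 values.

90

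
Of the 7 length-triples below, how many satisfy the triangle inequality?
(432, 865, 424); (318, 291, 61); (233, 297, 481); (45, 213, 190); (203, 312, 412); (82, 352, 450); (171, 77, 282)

(424,432,865): 424+432 ≤ 865 → not valid
(61,291,318): 61+291 > 318 → valid
(233,297,481): 233+297 > 481 → valid
(45,190,213): 45+190 > 213 → valid
(203,312,412): 203+312 > 412 → valid
(82,352,450): 82+352 ≤ 450 → not valid
(77,171,282): 77+171 ≤ 282 → not valid
4 of the 7 triples form a triangle.

4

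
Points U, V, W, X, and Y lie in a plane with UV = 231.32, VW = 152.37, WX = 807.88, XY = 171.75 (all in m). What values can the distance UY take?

252.44 ≤ UY ≤ 1363.32 m

The maximum is all hops collinear in one direction: 231.32 + 152.37 + 807.88 + 171.75 = 1363.32.
The longest hop is 807.88; the others sum to 555.44. Folding the others back against it leaves at least 807.88 − 555.44 = 252.44.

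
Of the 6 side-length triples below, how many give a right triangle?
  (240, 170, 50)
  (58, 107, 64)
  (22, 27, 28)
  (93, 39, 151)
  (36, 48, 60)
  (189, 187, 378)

1

(240,170,50): 50+170 ≤ 240, not a triangle
(58,107,64): 58²+64² = 7460 < 11449 = 107² → obtuse
(22,27,28): 22²+27² = 1213 > 784 = 28² → acute
(93,39,151): 39+93 ≤ 151, not a triangle
(36,48,60): 36²+48² = 3600 = 60² → right
(189,187,378): 187+189 ≤ 378, not a triangle
1 of the 6 is right.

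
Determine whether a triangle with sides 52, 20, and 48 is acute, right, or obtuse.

Compare the square of the longest side to the sum of squares of the other two: 20² + 48² = 2704 = 52².

right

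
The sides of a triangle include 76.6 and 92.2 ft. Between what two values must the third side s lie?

15.6 < s < 168.8

By the triangle inequality, s must be less than 76.6 + 92.2 = 168.8 and greater than |76.6 − 92.2| = 15.6.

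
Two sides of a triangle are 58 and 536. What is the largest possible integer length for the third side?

593

The third side must be strictly less than 58 + 536 = 594.
The largest integer below 594 is 593.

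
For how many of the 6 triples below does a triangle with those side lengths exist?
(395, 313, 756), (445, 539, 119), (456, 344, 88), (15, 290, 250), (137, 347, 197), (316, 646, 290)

1

(313,395,756): 313+395 ≤ 756 → not valid
(119,445,539): 119+445 > 539 → valid
(88,344,456): 88+344 ≤ 456 → not valid
(15,250,290): 15+250 ≤ 290 → not valid
(137,197,347): 137+197 ≤ 347 → not valid
(290,316,646): 290+316 ≤ 646 → not valid
1 of the 6 triples forms a triangle.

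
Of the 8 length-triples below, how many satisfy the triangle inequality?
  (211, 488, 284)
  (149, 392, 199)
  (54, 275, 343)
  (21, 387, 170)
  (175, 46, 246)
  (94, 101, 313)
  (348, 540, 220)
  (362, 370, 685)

(211,284,488): 211+284 > 488 → valid
(149,199,392): 149+199 ≤ 392 → not valid
(54,275,343): 54+275 ≤ 343 → not valid
(21,170,387): 21+170 ≤ 387 → not valid
(46,175,246): 46+175 ≤ 246 → not valid
(94,101,313): 94+101 ≤ 313 → not valid
(220,348,540): 220+348 > 540 → valid
(362,370,685): 362+370 > 685 → valid
3 of the 8 triples form a triangle.

3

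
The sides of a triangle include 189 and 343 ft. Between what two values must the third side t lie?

154 < t < 532 (ft)

By the triangle inequality, t must be less than 189 + 343 = 532 and greater than |189 − 343| = 154.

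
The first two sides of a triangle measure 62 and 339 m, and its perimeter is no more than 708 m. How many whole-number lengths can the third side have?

30

Triangle inequality: 277 < x < 401. Perimeter ≤ 708 gives x ≤ 708 − 62 − 339 = 307.
So 277 < x ≤ 307; integers 278 through 307: 30 values.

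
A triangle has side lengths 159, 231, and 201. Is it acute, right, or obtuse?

acute

Compare the square of the longest side to the sum of squares of the other two: 159² + 201² = 65682 > 53361 = 231².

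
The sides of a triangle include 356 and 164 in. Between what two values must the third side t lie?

By the triangle inequality, t must be less than 356 + 164 = 520 and greater than |356 − 164| = 192.

192 < t < 520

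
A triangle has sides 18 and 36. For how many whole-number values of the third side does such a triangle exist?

35

The third side lies in the open interval (18, 54).
Integers from 19 to 53 inclusive: 53 − 19 + 1 = 35.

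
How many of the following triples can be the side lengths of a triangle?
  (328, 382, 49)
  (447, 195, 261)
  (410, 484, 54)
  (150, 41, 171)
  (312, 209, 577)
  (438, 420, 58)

(49,328,382): 49+328 ≤ 382 → not valid
(195,261,447): 195+261 > 447 → valid
(54,410,484): 54+410 ≤ 484 → not valid
(41,150,171): 41+150 > 171 → valid
(209,312,577): 209+312 ≤ 577 → not valid
(58,420,438): 58+420 > 438 → valid
3 of the 6 triples form a triangle.

3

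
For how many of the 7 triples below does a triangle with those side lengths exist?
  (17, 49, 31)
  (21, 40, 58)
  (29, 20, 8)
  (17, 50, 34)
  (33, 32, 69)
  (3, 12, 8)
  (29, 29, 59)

2

(17,31,49): 17+31 ≤ 49 → not valid
(21,40,58): 21+40 > 58 → valid
(8,20,29): 8+20 ≤ 29 → not valid
(17,34,50): 17+34 > 50 → valid
(32,33,69): 32+33 ≤ 69 → not valid
(3,8,12): 3+8 ≤ 12 → not valid
(29,29,59): 29+29 ≤ 59 → not valid
2 of the 7 triples form a triangle.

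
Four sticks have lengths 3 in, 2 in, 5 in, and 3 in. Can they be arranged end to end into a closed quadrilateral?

Yes

A quadrilateral exists iff every side is shorter than the sum of the others — equivalently, the longest side is less than the sum of the rest.
Longest side 5 < 8 (sum of the remaining 3), so yes.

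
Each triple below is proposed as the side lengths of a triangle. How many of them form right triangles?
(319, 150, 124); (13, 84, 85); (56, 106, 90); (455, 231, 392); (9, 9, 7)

3

(319,150,124): 124+150 ≤ 319, not a triangle
(13,84,85): 13²+84² = 7225 = 85² → right
(56,106,90): 56²+90² = 11236 = 106² → right
(455,231,392): 231²+392² = 207025 = 455² → right
(9,9,7): 7²+9² = 130 > 81 = 9² → acute
3 of the 5 are right.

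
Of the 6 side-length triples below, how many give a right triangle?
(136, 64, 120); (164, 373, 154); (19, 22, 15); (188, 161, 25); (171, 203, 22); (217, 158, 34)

(136,64,120): 64²+120² = 18496 = 136² → right
(164,373,154): 154+164 ≤ 373, not a triangle
(19,22,15): 15²+19² = 586 > 484 = 22² → acute
(188,161,25): 25+161 ≤ 188, not a triangle
(171,203,22): 22+171 ≤ 203, not a triangle
(217,158,34): 34+158 ≤ 217, not a triangle
1 of the 6 is right.

1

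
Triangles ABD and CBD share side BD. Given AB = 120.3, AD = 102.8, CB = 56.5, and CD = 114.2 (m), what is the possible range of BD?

From triangle ABD: |120.3 − 102.8| < BD < 120.3 + 102.8, i.e. 17.5 < BD < 223.1.
From triangle CBD: 57.7 < BD < 170.7.
Both must hold, so BD lies in the intersection.

57.7 < BD < 170.7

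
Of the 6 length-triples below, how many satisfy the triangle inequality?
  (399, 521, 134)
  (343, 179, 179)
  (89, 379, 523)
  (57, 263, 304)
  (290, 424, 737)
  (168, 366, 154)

(134,399,521): 134+399 > 521 → valid
(179,179,343): 179+179 > 343 → valid
(89,379,523): 89+379 ≤ 523 → not valid
(57,263,304): 57+263 > 304 → valid
(290,424,737): 290+424 ≤ 737 → not valid
(154,168,366): 154+168 ≤ 366 → not valid
3 of the 6 triples form a triangle.

3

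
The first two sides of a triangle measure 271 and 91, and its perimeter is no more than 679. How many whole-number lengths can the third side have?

137

Triangle inequality: 180 < x < 362. Perimeter ≤ 679 gives x ≤ 679 − 271 − 91 = 317.
So 180 < x ≤ 317; integers 181 through 317: 137 values.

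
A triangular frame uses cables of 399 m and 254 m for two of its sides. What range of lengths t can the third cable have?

145 < t < 653

By the triangle inequality, t must be less than 399 + 254 = 653 and greater than |399 − 254| = 145.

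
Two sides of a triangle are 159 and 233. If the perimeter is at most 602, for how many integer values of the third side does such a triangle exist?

136

Triangle inequality: 74 < x < 392. Perimeter ≤ 602 gives x ≤ 602 − 159 − 233 = 210.
So 74 < x ≤ 210; integers 75 through 210: 136 values.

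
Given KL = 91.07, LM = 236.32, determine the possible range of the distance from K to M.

145.25 ≤ KM ≤ 327.39

By the triangle inequality, |91.07 − 236.32| ≤ KM ≤ 91.07 + 236.32.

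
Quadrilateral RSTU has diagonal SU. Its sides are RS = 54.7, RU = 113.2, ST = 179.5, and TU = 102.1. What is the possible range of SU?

From triangle RSU: |54.7 − 113.2| < SU < 54.7 + 113.2, i.e. 58.5 < SU < 167.9.
From triangle TSU: 77.4 < SU < 281.6.
Both must hold, so SU lies in the intersection.

77.4 < SU < 167.9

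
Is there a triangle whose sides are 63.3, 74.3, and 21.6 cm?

Yes

The longest side is 74.3, and the other two sum to 84.9.
Since 84.9 > 74.3, the triangle inequality holds.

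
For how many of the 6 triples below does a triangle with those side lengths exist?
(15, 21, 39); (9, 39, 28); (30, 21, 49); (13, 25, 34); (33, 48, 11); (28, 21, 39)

(15,21,39): 15+21 ≤ 39 → not valid
(9,28,39): 9+28 ≤ 39 → not valid
(21,30,49): 21+30 > 49 → valid
(13,25,34): 13+25 > 34 → valid
(11,33,48): 11+33 ≤ 48 → not valid
(21,28,39): 21+28 > 39 → valid
3 of the 6 triples form a triangle.

3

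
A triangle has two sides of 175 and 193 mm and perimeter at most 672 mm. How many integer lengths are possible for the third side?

Triangle inequality: 18 < x < 368. Perimeter ≤ 672 gives x ≤ 672 − 175 − 193 = 304.
So 18 < x ≤ 304; integers 19 through 304: 286 values.

286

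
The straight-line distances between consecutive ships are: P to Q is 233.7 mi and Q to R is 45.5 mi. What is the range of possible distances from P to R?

By the triangle inequality, |233.7 − 45.5| ≤ PR ≤ 233.7 + 45.5.

188.2 ≤ PR ≤ 279.2 mi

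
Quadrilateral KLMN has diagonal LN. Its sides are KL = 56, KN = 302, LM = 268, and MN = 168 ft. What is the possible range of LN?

246 < LN < 358

From triangle KLN: |56 − 302| < LN < 56 + 302, i.e. 246 < LN < 358.
From triangle MLN: 100 < LN < 436.
Both must hold, so LN lies in the intersection.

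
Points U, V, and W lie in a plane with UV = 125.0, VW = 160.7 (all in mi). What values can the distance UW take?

35.7 ≤ UW ≤ 285.7 mi

By the triangle inequality, |125.0 − 160.7| ≤ UW ≤ 125.0 + 160.7.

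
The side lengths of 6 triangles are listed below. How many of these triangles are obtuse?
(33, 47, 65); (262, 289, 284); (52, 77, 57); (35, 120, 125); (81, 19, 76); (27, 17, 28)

(33,47,65): 33²+47² = 3298 < 4225 = 65² → obtuse
(262,289,284): 262²+284² = 149300 > 83521 = 289² → acute
(52,77,57): 52²+57² = 5953 > 5929 = 77² → acute
(35,120,125): 35²+120² = 15625 = 125² → right
(81,19,76): 19²+76² = 6137 < 6561 = 81² → obtuse
(27,17,28): 17²+27² = 1018 > 784 = 28² → acute
2 of the 6 are obtuse.

2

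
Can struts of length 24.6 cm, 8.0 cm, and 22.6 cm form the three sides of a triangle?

Yes

The longest side is 24.6, and the other two sum to 30.6.
Since 30.6 > 24.6, the triangle inequality holds.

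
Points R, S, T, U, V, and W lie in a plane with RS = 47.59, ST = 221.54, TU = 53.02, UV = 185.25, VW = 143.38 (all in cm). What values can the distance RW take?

0 ≤ RW ≤ 650.78 cm

The maximum is all hops collinear in one direction: 47.59 + 221.54 + 53.02 + 185.25 + 143.38 = 650.78.
The longest hop is 221.54; the others sum to 429.24. Since 221.54 ≤ 429.24, the path can fold back on itself completely, so the minimum distance is 0.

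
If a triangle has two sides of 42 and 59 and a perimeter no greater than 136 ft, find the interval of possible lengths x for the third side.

17 < x ≤ 35

Triangle inequality alone gives 17 < x < 101.
The perimeter condition gives x ≤ 136 − 42 − 59 = 35.
Intersecting the two: 17 < x ≤ 35.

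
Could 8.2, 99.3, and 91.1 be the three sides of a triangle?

No

The two shorter sides sum to 99.3, exactly equal to the longest side 99.3.
That gives only a degenerate (flat) triangle — the inequality must be strict.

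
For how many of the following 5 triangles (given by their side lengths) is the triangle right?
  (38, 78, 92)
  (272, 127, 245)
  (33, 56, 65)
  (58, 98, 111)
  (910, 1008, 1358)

2

(38,78,92): 38²+78² = 7528 < 8464 = 92² → obtuse
(272,127,245): 127²+245² = 76154 > 73984 = 272² → acute
(33,56,65): 33²+56² = 4225 = 65² → right
(58,98,111): 58²+98² = 12968 > 12321 = 111² → acute
(910,1008,1358): 910²+1008² = 1844164 = 1358² → right
2 of the 5 are right.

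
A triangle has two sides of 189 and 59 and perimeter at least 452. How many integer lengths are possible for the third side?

Triangle inequality: 130 < x < 248. Perimeter ≥ 452 gives x ≥ 452 − 189 − 59 = 204.
So 204 ≤ x < 248; integers 204 through 247: 44 values.

44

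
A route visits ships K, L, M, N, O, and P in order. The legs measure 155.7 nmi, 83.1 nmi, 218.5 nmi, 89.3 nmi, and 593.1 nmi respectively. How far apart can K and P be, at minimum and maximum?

The maximum is all hops collinear in one direction: 155.7 + 83.1 + 218.5 + 89.3 + 593.1 = 1139.7.
The longest hop is 593.1; the others sum to 546.6. Folding the others back against it leaves at least 593.1 − 546.6 = 46.5.

46.5 ≤ KP ≤ 1139.7 nmi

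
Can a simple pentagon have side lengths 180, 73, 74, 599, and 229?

For a pentagon, each side must be shorter than the sum of the others.
Here the longest side is 599, but the remaining 4 sides sum to only 556.

No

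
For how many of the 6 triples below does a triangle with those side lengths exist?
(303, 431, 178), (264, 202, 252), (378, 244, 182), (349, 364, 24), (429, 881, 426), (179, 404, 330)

5

(178,303,431): 178+303 > 431 → valid
(202,252,264): 202+252 > 264 → valid
(182,244,378): 182+244 > 378 → valid
(24,349,364): 24+349 > 364 → valid
(426,429,881): 426+429 ≤ 881 → not valid
(179,330,404): 179+330 > 404 → valid
5 of the 6 triples form a triangle.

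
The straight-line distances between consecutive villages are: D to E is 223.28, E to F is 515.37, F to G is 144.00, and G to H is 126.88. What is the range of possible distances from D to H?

The maximum is all hops collinear in one direction: 223.28 + 515.37 + 144.00 + 126.88 = 1009.53.
The longest hop is 515.37; the others sum to 494.16. Folding the others back against it leaves at least 515.37 − 494.16 = 21.21.

21.21 ≤ DH ≤ 1009.53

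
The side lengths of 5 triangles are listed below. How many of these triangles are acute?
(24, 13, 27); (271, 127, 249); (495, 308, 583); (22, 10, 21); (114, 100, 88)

4

(24,13,27): 13²+24² = 745 > 729 = 27² → acute
(271,127,249): 127²+249² = 78130 > 73441 = 271² → acute
(495,308,583): 308²+495² = 339889 = 583² → right
(22,10,21): 10²+21² = 541 > 484 = 22² → acute
(114,100,88): 88²+100² = 17744 > 12996 = 114² → acute
4 of the 5 are acute.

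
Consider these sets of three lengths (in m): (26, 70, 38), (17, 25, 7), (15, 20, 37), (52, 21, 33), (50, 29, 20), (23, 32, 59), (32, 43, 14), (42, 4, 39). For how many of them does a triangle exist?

3

(26,38,70): 26+38 ≤ 70 → not valid
(7,17,25): 7+17 ≤ 25 → not valid
(15,20,37): 15+20 ≤ 37 → not valid
(21,33,52): 21+33 > 52 → valid
(20,29,50): 20+29 ≤ 50 → not valid
(23,32,59): 23+32 ≤ 59 → not valid
(14,32,43): 14+32 > 43 → valid
(4,39,42): 4+39 > 42 → valid
3 of the 8 triples form a triangle.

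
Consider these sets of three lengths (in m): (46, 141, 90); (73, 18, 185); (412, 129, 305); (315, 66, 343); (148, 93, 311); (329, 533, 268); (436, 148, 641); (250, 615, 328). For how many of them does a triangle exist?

(46,90,141): 46+90 ≤ 141 → not valid
(18,73,185): 18+73 ≤ 185 → not valid
(129,305,412): 129+305 > 412 → valid
(66,315,343): 66+315 > 343 → valid
(93,148,311): 93+148 ≤ 311 → not valid
(268,329,533): 268+329 > 533 → valid
(148,436,641): 148+436 ≤ 641 → not valid
(250,328,615): 250+328 ≤ 615 → not valid
3 of the 8 triples form a triangle.

3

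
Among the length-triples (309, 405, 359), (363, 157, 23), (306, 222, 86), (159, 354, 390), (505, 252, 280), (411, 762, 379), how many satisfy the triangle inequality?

(309,359,405): 309+359 > 405 → valid
(23,157,363): 23+157 ≤ 363 → not valid
(86,222,306): 86+222 > 306 → valid
(159,354,390): 159+354 > 390 → valid
(252,280,505): 252+280 > 505 → valid
(379,411,762): 379+411 > 762 → valid
5 of the 6 triples form a triangle.

5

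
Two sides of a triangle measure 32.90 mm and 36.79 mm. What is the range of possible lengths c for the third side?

By the triangle inequality, c must be less than 32.90 + 36.79 = 69.69 and greater than |32.90 − 36.79| = 3.89.

3.89 < c < 69.69 (mm)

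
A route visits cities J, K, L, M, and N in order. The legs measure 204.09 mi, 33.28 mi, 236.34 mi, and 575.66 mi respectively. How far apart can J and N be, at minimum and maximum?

101.95 ≤ JN ≤ 1049.37 mi

The maximum is all hops collinear in one direction: 204.09 + 33.28 + 236.34 + 575.66 = 1049.37.
The longest hop is 575.66; the others sum to 473.71. Folding the others back against it leaves at least 575.66 − 473.71 = 101.95.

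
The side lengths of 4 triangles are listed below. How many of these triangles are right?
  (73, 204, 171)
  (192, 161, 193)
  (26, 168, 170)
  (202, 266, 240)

1

(73,204,171): 73²+171² = 34570 < 41616 = 204² → obtuse
(192,161,193): 161²+192² = 62785 > 37249 = 193² → acute
(26,168,170): 26²+168² = 28900 = 170² → right
(202,266,240): 202²+240² = 98404 > 70756 = 266² → acute
1 of the 4 is right.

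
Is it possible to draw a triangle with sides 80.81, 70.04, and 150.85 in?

No

The two shorter sides sum to 150.85, exactly equal to the longest side 150.85.
That gives only a degenerate (flat) triangle — the inequality must be strict.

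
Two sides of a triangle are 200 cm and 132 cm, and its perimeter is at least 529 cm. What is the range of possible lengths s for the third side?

197 ≤ s < 332

Triangle inequality alone gives 68 < s < 332.
The perimeter condition gives s ≥ 529 − 200 − 132 = 197.
Intersecting the two: 197 ≤ s < 332.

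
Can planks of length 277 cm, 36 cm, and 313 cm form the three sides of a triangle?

The two shorter sides sum to 313, exactly equal to the longest side 313.
That gives only a degenerate (flat) triangle — the inequality must be strict.

No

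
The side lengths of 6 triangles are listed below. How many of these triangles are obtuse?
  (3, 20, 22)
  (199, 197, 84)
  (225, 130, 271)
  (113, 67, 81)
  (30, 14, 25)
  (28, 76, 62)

(3,20,22): 3²+20² = 409 < 484 = 22² → obtuse
(199,197,84): 84²+197² = 45865 > 39601 = 199² → acute
(225,130,271): 130²+225² = 67525 < 73441 = 271² → obtuse
(113,67,81): 67²+81² = 11050 < 12769 = 113² → obtuse
(30,14,25): 14²+25² = 821 < 900 = 30² → obtuse
(28,76,62): 28²+62² = 4628 < 5776 = 76² → obtuse
5 of the 6 are obtuse.

5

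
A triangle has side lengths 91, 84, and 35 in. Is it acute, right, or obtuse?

Compare the square of the longest side to the sum of squares of the other two: 35² + 84² = 8281 = 91².

right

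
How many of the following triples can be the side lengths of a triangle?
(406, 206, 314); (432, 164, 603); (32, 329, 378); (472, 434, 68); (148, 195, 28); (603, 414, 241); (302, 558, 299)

4

(206,314,406): 206+314 > 406 → valid
(164,432,603): 164+432 ≤ 603 → not valid
(32,329,378): 32+329 ≤ 378 → not valid
(68,434,472): 68+434 > 472 → valid
(28,148,195): 28+148 ≤ 195 → not valid
(241,414,603): 241+414 > 603 → valid
(299,302,558): 299+302 > 558 → valid
4 of the 7 triples form a triangle.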